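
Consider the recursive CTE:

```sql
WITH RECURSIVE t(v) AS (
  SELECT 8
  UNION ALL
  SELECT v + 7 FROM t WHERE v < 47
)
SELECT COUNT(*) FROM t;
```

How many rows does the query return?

7

Base: v=8.
Iteration 1: 8 < 47 holds -> v = 8 + 7 = 15.
Iteration 2: 15 < 47 holds -> v = 15 + 7 = 22.
Iteration 3: 22 < 47 holds -> v = 22 + 7 = 29.
Iteration 4: 29 < 47 holds -> v = 29 + 7 = 36.
Iteration 5: 36 < 47 holds -> v = 36 + 7 = 43.
Iteration 6: 43 < 47 holds -> v = 43 + 7 = 50.
Iteration 7: 50 < 47 fails; recursion stops.
Total rows emitted: 7.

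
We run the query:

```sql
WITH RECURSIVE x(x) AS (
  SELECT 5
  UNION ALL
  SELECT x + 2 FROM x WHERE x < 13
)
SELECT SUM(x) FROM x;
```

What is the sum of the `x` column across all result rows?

Base: x=5.
Iteration 1: 5 < 13 holds -> x = 5 + 2 = 7.
Iteration 2: 7 < 13 holds -> x = 7 + 2 = 9.
Iteration 3: 9 < 13 holds -> x = 9 + 2 = 11.
Iteration 4: 11 < 13 holds -> x = 11 + 2 = 13.
Iteration 5: 13 < 13 fails; recursion stops.
SUM(x) = 5 + 7 + 9 + 11 + 13 = 45.

45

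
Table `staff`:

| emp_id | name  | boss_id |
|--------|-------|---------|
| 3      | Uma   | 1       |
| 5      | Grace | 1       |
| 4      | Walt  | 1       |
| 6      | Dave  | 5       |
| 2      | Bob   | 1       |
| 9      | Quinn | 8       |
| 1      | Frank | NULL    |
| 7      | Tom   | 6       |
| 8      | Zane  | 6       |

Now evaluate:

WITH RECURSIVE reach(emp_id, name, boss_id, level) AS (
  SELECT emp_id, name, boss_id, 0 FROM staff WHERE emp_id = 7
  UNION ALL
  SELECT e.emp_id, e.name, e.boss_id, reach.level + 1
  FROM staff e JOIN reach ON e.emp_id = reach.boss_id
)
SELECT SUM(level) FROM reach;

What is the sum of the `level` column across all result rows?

Base: emp_id=7 (Tom), boss_id=6, level 0.
Iteration 1: join on emp_id=6 -> Dave (id 6, boss_id=5, level 1).
Iteration 2: join on emp_id=5 -> Grace (id 5, boss_id=1, level 2).
Iteration 3: join on emp_id=1 -> Frank (id 1, boss_id=NULL, level 3).
Iteration 4: boss_id is NULL; no match; recursion stops.
SUM(level) = 0 + 1 + 2 + 3 = 6.

6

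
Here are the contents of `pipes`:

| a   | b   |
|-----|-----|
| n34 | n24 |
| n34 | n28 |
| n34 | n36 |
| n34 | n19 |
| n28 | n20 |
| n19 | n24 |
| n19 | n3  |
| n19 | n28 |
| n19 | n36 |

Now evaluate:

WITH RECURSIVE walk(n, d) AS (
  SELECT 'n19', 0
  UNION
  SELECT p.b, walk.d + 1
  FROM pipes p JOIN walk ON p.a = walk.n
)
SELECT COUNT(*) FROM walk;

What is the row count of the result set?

6

Base: (n19, d=0).
Iteration 1: edges from {n19} -> (n24, d=1), (n28, d=1), (n3, d=1), (n36, d=1).
Iteration 2: edges from {n24,n28,n3,n36} -> (n20, d=2).
Iteration 3: no outgoing edges from {n20}; recursion stops.
Total rows emitted: 6.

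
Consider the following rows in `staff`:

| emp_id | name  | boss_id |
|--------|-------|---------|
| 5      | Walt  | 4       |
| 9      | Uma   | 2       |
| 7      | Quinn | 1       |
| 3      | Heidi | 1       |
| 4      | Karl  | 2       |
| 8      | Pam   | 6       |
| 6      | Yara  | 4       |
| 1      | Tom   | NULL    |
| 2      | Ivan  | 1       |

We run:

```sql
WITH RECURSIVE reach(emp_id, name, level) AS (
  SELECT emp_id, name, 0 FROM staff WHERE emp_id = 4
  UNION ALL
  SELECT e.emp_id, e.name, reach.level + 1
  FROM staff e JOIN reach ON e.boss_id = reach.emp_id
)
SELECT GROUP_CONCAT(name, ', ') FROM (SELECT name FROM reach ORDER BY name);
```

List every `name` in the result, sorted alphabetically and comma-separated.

Base: emp_id=4 (Karl) at level 0.
Iteration 1: rows with boss_id in {4} -> Walt (id 5, level 1), Yara (id 6, level 1).
Iteration 2: rows with boss_id in {5,6} -> Pam (id 8, level 2).
Iteration 3: no rows with boss_id in {8}; recursion stops.

Karl, Pam, Walt, Yara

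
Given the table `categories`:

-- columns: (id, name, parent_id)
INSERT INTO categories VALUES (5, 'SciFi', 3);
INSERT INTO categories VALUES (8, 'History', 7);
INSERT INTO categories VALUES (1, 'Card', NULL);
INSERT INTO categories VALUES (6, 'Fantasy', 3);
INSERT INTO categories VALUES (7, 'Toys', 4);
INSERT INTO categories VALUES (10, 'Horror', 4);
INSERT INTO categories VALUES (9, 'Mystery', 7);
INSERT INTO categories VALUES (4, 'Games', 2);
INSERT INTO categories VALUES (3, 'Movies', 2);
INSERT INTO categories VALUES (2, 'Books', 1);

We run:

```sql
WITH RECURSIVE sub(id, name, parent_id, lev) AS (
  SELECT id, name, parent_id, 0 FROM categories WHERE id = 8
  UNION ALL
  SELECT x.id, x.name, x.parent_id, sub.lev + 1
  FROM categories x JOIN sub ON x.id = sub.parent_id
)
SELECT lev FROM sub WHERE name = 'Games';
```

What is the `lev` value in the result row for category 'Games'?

2

Base: id=8 (History), parent_id=7, lev 0.
Iteration 1: join on id=7 -> Toys (id 7, parent_id=4, lev 1).
Iteration 2: join on id=4 -> Games (id 4, parent_id=2, lev 2).
Iteration 3: join on id=2 -> Books (id 2, parent_id=1, lev 3).
Iteration 4: join on id=1 -> Card (id 1, parent_id=NULL, lev 4).
Iteration 5: parent_id is NULL; no match; recursion stops.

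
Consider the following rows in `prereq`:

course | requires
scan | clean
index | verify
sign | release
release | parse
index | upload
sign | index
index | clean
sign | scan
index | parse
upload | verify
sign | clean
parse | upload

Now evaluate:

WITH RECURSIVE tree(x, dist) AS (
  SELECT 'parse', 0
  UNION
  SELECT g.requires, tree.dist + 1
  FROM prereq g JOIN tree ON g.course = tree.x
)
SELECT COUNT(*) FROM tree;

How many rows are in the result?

Base: (parse, dist=0).
Iteration 1: edges from {parse} -> (upload, dist=1).
Iteration 2: edges from {upload} -> (verify, dist=2).
Iteration 3: no outgoing edges from {verify}; recursion stops.
Total rows emitted: 3.

3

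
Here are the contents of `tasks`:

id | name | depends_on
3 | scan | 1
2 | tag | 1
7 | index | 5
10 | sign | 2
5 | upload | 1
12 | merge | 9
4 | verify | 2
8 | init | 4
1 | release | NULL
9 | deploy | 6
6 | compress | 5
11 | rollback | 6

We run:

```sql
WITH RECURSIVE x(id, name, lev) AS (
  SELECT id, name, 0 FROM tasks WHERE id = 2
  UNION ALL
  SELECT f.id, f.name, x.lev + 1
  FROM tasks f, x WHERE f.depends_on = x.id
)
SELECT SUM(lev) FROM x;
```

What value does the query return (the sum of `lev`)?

4

Base: id=2 (tag) at lev 0.
Iteration 1: rows with depends_on in {2} -> verify (id 4, lev 1), sign (id 10, lev 1).
Iteration 2: rows with depends_on in {4,10} -> init (id 8, lev 2).
Iteration 3: no rows with depends_on in {8}; recursion stops.
SUM(lev) = 0 + 1 + 1 + 2 = 4.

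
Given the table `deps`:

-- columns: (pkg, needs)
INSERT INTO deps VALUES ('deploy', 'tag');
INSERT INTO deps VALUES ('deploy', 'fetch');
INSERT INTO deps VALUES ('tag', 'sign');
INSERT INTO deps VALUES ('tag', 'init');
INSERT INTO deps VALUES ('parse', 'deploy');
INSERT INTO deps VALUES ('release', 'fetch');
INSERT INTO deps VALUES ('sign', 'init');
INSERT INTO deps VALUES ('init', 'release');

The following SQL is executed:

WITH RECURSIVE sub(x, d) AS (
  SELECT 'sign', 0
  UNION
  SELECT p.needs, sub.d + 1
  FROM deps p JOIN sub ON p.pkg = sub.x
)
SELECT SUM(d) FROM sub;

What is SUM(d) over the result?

6

Base: (sign, d=0).
Iteration 1: edges from {sign} -> (init, d=1).
Iteration 2: edges from {init} -> (release, d=2).
Iteration 3: edges from {release} -> (fetch, d=3).
Iteration 4: no outgoing edges from {fetch}; recursion stops.
SUM(d) = 0 + 1 + 2 + 3 = 6.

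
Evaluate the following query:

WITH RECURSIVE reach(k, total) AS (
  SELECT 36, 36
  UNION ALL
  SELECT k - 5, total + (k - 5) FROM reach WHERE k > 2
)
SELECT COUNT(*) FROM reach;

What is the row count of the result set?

Base: k=36, total=36.
Iteration 1: 36 > 2 holds -> k = 36 - 5 = 31, total = 36 + 31 = 67.
Iteration 2: 31 > 2 holds -> k = 31 - 5 = 26, total = 67 + 26 = 93.
Iteration 3: 26 > 2 holds -> k = 26 - 5 = 21, total = 93 + 21 = 114.
Iteration 4: 21 > 2 holds -> k = 21 - 5 = 16, total = 114 + 16 = 130.
Iteration 5: 16 > 2 holds -> k = 16 - 5 = 11, total = 130 + 11 = 141.
Iteration 6: 11 > 2 holds -> k = 11 - 5 = 6, total = 141 + 6 = 147.
Iteration 7: 6 > 2 holds -> k = 6 - 5 = 1, total = 147 + 1 = 148.
Iteration 8: 1 > 2 fails; recursion stops.
Total rows emitted: 8.

8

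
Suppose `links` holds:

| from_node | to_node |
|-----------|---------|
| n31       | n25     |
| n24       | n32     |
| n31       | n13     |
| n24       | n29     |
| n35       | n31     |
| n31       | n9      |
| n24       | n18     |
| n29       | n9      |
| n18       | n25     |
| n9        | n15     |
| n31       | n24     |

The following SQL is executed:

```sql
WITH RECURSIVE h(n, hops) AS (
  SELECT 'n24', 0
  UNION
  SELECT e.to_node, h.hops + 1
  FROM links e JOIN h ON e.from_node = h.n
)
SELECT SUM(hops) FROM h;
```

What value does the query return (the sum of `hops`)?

10

Base: (n24, hops=0).
Iteration 1: edges from {n24} -> (n18, hops=1), (n29, hops=1), (n32, hops=1).
Iteration 2: edges from {n18,n29,n32} -> (n25, hops=2), (n9, hops=2).
Iteration 3: edges from {n25,n9} -> (n15, hops=3).
Iteration 4: no outgoing edges from {n15}; recursion stops.
SUM(hops) = 0 + 1 + 1 + 1 + 2 + 2 + 3 = 10.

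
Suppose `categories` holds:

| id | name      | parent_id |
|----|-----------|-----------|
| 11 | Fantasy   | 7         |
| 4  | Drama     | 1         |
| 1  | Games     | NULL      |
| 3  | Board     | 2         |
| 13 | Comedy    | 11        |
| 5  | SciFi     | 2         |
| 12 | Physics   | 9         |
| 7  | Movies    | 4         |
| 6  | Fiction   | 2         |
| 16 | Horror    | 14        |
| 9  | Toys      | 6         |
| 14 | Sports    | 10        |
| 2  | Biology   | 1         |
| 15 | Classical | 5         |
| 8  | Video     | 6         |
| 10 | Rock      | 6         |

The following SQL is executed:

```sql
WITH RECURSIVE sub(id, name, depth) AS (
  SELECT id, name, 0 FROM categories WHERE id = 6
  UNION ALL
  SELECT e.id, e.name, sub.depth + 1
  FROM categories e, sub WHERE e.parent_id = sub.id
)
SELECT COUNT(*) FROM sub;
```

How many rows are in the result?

Base: id=6 (Fiction) at depth 0.
Iteration 1: rows with parent_id in {6} -> Video (id 8, depth 1), Toys (id 9, depth 1), Rock (id 10, depth 1).
Iteration 2: rows with parent_id in {8,9,10} -> Physics (id 12, depth 2), Sports (id 14, depth 2).
Iteration 3: rows with parent_id in {12,14} -> Horror (id 16, depth 3).
Iteration 4: no rows with parent_id in {16}; recursion stops.
Total rows emitted: 7.

7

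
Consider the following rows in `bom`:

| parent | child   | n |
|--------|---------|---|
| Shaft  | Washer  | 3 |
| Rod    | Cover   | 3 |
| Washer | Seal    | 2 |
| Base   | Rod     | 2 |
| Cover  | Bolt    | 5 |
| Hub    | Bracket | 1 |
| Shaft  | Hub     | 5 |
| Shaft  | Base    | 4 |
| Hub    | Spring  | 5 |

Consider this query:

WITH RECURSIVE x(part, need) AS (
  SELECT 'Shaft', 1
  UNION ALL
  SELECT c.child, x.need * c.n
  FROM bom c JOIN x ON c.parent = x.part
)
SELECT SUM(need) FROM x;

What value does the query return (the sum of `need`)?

Base: (Shaft, need=1).
Iteration 1: components of {Shaft} -> Base = 1*4 = 4, Hub = 1*5 = 5, Washer = 1*3 = 3.
Iteration 2: components of {Base,Hub,Washer} -> Bracket = 5*1 = 5, Rod = 4*2 = 8, Seal = 3*2 = 6, Spring = 5*5 = 25.
Iteration 3: components of {Bracket,Rod,Seal,Spring} -> Cover = 8*3 = 24.
Iteration 4: components of {Cover} -> Bolt = 24*5 = 120.
Iteration 5: no further components; recursion stops.
SUM(need) = 1 + 4 + 3 + 5 + 8 + 6 + 25 + 5 + 24 + 120 = 201.

201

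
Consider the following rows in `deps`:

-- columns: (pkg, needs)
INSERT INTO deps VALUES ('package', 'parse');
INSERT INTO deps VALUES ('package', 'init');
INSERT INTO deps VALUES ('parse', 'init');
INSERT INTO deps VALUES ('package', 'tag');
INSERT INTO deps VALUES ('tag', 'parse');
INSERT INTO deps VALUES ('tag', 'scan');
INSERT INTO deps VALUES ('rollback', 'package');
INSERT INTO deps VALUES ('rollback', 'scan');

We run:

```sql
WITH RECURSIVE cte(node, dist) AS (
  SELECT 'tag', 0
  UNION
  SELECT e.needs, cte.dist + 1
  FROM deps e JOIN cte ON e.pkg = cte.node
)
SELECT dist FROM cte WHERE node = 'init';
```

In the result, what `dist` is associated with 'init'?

2

Base: (tag, dist=0).
Iteration 1: edges from {tag} -> (parse, dist=1), (scan, dist=1).
Iteration 2: edges from {parse,scan} -> (init, dist=2).
Iteration 3: no outgoing edges from {init}; recursion stops.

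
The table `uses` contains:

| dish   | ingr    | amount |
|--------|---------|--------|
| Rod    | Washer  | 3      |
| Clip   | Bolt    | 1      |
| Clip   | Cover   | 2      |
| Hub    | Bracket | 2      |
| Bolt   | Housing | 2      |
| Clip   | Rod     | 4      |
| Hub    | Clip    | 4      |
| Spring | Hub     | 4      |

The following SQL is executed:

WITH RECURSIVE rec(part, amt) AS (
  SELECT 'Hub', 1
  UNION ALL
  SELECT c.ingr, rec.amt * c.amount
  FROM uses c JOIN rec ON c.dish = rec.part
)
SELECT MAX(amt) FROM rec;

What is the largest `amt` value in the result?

Base: (Hub, amt=1).
Iteration 1: components of {Hub} -> Bracket = 1*2 = 2, Clip = 1*4 = 4.
Iteration 2: components of {Bracket,Clip} -> Bolt = 4*1 = 4, Cover = 4*2 = 8, Rod = 4*4 = 16.
Iteration 3: components of {Bolt,Cover,Rod} -> Housing = 4*2 = 8, Washer = 16*3 = 48.
Iteration 4: no further components; recursion stops.
amt values: 1, 4, 2, 16, 8, 4, 48, 8; the maximum is 48.

48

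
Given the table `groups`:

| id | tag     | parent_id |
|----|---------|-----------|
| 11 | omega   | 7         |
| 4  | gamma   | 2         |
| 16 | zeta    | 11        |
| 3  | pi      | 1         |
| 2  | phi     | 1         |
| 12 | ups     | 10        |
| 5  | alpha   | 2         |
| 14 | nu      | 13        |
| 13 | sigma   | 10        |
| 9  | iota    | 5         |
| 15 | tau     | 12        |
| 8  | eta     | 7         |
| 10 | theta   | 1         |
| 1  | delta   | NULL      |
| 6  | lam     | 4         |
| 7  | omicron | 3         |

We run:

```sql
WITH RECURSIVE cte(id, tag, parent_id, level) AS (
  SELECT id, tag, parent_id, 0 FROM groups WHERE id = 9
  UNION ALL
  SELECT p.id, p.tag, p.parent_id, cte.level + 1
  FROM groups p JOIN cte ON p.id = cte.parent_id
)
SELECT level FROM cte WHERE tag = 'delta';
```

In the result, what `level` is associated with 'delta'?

Base: id=9 (iota), parent_id=5, level 0.
Iteration 1: join on id=5 -> alpha (id 5, parent_id=2, level 1).
Iteration 2: join on id=2 -> phi (id 2, parent_id=1, level 2).
Iteration 3: join on id=1 -> delta (id 1, parent_id=NULL, level 3).
Iteration 4: parent_id is NULL; no match; recursion stops.

3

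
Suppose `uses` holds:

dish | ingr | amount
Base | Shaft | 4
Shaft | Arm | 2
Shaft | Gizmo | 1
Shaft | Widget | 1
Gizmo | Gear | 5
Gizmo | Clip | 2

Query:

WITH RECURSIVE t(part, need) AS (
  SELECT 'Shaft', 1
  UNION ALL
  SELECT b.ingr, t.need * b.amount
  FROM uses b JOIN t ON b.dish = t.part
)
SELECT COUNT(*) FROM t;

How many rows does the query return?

Base: (Shaft, need=1).
Iteration 1: components of {Shaft} -> Arm = 1*2 = 2, Gizmo = 1*1 = 1, Widget = 1*1 = 1.
Iteration 2: components of {Arm,Gizmo,Widget} -> Clip = 1*2 = 2, Gear = 1*5 = 5.
Iteration 3: no further components; recursion stops.
Total rows emitted: 6.

6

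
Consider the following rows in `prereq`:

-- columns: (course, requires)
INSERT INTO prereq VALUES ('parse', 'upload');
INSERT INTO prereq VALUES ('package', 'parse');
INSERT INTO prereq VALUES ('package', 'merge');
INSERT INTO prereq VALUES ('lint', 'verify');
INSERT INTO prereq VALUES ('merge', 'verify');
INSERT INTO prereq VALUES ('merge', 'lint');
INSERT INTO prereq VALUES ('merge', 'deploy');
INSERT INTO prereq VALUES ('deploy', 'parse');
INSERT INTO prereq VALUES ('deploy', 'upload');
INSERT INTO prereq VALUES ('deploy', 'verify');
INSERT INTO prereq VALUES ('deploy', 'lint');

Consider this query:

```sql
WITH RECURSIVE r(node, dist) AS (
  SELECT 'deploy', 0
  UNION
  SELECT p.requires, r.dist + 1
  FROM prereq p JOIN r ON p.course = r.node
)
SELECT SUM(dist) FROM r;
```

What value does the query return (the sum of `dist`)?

8

Base: (deploy, dist=0).
Iteration 1: edges from {deploy} -> (lint, dist=1), (parse, dist=1), (upload, dist=1), (verify, dist=1).
Iteration 2: edges from {lint,parse,upload,verify} -> (upload, dist=2), (verify, dist=2).
Iteration 3: no outgoing edges from {upload,verify}; recursion stops.
SUM(dist) = 0 + 1 + 1 + 1 + 1 + 2 + 2 = 8.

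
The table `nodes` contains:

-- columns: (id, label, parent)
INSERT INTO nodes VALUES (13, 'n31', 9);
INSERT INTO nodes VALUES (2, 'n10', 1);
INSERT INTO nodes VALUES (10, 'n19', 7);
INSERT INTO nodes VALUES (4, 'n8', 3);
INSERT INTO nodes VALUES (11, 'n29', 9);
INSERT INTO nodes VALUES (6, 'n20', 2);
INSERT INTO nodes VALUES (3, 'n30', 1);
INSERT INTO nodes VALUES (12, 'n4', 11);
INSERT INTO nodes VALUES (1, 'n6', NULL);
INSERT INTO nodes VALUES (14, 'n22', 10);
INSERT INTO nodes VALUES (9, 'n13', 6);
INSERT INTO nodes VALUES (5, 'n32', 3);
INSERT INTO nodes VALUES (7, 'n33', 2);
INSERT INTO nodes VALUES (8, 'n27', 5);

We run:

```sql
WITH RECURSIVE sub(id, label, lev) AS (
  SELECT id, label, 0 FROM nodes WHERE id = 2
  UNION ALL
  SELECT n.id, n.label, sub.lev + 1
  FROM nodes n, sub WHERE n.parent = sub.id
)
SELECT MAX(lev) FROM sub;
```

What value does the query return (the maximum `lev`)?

Base: id=2 (n10) at lev 0.
Iteration 1: rows with parent in {2} -> n20 (id 6, lev 1), n33 (id 7, lev 1).
Iteration 2: rows with parent in {6,7} -> n13 (id 9, lev 2), n19 (id 10, lev 2).
Iteration 3: rows with parent in {9,10} -> n29 (id 11, lev 3), n31 (id 13, lev 3), n22 (id 14, lev 3).
Iteration 4: rows with parent in {11,13,14} -> n4 (id 12, lev 4).
Iteration 5: no rows with parent in {12}; recursion stops.
lev values: 0, 1, 1, 2, 2, 3, 3, 3, 4; the maximum is 4.

4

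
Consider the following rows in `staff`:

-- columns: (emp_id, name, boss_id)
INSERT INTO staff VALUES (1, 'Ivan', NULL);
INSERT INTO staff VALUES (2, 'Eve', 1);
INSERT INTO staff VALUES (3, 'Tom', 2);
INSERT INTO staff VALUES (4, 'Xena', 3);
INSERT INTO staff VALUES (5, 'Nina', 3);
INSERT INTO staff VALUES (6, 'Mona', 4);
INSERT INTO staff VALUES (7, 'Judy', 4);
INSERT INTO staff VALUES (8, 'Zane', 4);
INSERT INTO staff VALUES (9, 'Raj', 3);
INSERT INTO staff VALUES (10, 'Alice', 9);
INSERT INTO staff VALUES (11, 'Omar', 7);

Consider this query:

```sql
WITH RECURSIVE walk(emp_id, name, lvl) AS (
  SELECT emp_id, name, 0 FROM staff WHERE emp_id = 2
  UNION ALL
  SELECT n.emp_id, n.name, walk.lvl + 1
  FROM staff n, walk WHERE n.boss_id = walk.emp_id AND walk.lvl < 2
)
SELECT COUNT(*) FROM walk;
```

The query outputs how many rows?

5

Base: emp_id=2 (Eve) at lvl 0.
Iteration 1: rows with boss_id in {2} -> Tom (id 3, lvl 1).
Iteration 2: rows with boss_id in {3} -> Xena (id 4, lvl 2), Nina (id 5, lvl 2), Raj (id 9, lvl 2).
Iteration 3: lvl < 2 fails for all current rows; recursion stops.
Total rows emitted: 5.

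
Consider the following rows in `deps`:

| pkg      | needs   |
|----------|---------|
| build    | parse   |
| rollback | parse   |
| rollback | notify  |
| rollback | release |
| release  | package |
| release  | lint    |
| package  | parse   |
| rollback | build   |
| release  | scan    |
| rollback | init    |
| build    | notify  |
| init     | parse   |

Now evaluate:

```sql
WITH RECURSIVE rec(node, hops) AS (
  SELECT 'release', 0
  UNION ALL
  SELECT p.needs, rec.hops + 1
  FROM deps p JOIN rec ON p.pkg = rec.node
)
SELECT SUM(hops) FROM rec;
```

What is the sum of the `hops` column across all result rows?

5

Base: (release, hops=0).
Iteration 1: edges from {release} -> (lint, hops=1), (package, hops=1), (scan, hops=1).
Iteration 2: edges from {lint,package,scan} -> (parse, hops=2).
Iteration 3: no outgoing edges from {parse}; recursion stops.
SUM(hops) = 0 + 1 + 1 + 1 + 2 = 5.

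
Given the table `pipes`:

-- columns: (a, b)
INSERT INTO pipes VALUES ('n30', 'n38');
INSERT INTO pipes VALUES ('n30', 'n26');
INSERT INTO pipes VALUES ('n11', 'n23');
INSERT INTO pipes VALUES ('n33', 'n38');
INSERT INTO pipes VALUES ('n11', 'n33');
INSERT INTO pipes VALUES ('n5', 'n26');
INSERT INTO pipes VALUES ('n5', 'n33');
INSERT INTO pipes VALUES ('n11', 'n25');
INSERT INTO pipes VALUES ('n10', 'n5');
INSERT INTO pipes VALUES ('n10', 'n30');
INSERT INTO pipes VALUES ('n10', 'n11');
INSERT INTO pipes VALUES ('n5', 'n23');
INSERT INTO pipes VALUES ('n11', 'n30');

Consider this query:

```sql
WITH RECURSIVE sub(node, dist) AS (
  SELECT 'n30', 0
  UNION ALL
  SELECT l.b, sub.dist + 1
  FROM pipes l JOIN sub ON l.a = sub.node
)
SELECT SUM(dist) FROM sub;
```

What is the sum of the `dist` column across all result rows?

2

Base: (n30, dist=0).
Iteration 1: edges from {n30} -> (n26, dist=1), (n38, dist=1).
Iteration 2: no outgoing edges from {n26,n38}; recursion stops.
SUM(dist) = 0 + 1 + 1 = 2.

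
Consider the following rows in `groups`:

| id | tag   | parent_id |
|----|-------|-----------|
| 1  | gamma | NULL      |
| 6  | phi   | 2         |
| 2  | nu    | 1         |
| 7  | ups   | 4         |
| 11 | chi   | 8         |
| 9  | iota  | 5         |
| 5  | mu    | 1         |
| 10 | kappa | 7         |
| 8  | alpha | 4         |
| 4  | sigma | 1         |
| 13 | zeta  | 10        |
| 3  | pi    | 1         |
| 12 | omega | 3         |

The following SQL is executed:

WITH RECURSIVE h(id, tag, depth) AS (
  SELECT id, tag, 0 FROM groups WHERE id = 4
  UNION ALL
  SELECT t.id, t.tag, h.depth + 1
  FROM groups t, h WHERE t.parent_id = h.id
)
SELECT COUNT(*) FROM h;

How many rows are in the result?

Base: id=4 (sigma) at depth 0.
Iteration 1: rows with parent_id in {4} -> ups (id 7, depth 1), alpha (id 8, depth 1).
Iteration 2: rows with parent_id in {7,8} -> kappa (id 10, depth 2), chi (id 11, depth 2).
Iteration 3: rows with parent_id in {10,11} -> zeta (id 13, depth 3).
Iteration 4: no rows with parent_id in {13}; recursion stops.
Total rows emitted: 6.

6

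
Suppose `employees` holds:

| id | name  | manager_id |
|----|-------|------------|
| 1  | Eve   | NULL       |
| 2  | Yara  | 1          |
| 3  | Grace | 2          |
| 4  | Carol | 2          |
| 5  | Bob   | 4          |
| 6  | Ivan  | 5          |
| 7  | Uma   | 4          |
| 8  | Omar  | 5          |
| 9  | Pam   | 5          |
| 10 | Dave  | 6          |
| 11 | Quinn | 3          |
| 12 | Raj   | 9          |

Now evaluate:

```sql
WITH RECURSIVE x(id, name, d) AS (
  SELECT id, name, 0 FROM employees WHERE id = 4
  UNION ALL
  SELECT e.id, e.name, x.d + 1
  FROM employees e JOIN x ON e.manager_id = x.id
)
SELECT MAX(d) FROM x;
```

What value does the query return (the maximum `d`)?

3

Base: id=4 (Carol) at d 0.
Iteration 1: rows with manager_id in {4} -> Bob (id 5, d 1), Uma (id 7, d 1).
Iteration 2: rows with manager_id in {5,7} -> Ivan (id 6, d 2), Omar (id 8, d 2), Pam (id 9, d 2).
Iteration 3: rows with manager_id in {6,8,9} -> Dave (id 10, d 3), Raj (id 12, d 3).
Iteration 4: no rows with manager_id in {10,12}; recursion stops.
d values: 0, 1, 1, 2, 2, 2, 3, 3; the maximum is 3.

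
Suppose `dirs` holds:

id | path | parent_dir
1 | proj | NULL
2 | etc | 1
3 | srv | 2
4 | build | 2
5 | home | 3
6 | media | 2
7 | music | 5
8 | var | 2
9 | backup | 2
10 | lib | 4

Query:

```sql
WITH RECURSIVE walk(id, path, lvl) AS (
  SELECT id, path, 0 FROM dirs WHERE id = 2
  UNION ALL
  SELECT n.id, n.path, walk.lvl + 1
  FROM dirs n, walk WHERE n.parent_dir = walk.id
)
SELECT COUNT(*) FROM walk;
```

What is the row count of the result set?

9

Base: id=2 (etc) at lvl 0.
Iteration 1: rows with parent_dir in {2} -> srv (id 3, lvl 1), build (id 4, lvl 1), media (id 6, lvl 1), var (id 8, lvl 1), backup (id 9, lvl 1).
Iteration 2: rows with parent_dir in {3,4,6,8,9} -> home (id 5, lvl 2), lib (id 10, lvl 2).
Iteration 3: rows with parent_dir in {5,10} -> music (id 7, lvl 3).
Iteration 4: no rows with parent_dir in {7}; recursion stops.
Total rows emitted: 9.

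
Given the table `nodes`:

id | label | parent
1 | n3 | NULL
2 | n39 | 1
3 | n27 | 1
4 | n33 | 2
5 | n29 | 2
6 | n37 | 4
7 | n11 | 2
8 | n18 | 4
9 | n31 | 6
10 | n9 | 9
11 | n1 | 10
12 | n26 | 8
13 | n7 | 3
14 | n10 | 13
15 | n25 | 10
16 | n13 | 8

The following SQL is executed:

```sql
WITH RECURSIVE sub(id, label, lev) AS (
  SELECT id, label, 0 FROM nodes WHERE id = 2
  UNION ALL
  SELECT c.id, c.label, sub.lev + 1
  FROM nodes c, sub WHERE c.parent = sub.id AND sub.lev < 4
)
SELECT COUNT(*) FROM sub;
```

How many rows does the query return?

Base: id=2 (n39) at lev 0.
Iteration 1: rows with parent in {2} -> n33 (id 4, lev 1), n29 (id 5, lev 1), n11 (id 7, lev 1).
Iteration 2: rows with parent in {4,5,7} -> n37 (id 6, lev 2), n18 (id 8, lev 2).
Iteration 3: rows with parent in {6,8} -> n31 (id 9, lev 3), n26 (id 12, lev 3), n13 (id 16, lev 3).
Iteration 4: rows with parent in {9,12,16} -> n9 (id 10, lev 4).
Iteration 5: lev < 4 fails for all current rows; recursion stops.
Total rows emitted: 10.

10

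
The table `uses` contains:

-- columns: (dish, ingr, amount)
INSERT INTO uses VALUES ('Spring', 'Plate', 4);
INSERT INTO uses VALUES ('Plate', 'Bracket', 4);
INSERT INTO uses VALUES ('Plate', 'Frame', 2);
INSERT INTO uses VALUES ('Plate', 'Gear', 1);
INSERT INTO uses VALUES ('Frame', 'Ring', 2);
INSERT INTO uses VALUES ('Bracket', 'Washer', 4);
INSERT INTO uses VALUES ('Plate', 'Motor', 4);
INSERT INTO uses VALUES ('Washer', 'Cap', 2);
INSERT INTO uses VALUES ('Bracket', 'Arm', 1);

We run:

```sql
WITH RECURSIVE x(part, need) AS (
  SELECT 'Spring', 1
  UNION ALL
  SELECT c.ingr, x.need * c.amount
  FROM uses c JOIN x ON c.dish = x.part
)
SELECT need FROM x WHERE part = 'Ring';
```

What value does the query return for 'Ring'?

16

Base: (Spring, need=1).
Iteration 1: components of {Spring} -> Plate = 1*4 = 4.
Iteration 2: components of {Plate} -> Bracket = 4*4 = 16, Frame = 4*2 = 8, Gear = 4*1 = 4, Motor = 4*4 = 16.
Iteration 3: components of {Bracket,Frame,Gear,Motor} -> Arm = 16*1 = 16, Ring = 8*2 = 16, Washer = 16*4 = 64.
Iteration 4: components of {Arm,Ring,Washer} -> Cap = 64*2 = 128.
Iteration 5: no further components; recursion stops.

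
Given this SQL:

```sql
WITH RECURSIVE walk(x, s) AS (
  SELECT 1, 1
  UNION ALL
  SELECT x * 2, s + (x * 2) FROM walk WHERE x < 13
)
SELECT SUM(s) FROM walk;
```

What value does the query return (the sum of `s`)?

Base: x=1, s=1.
Iteration 1: 1 < 13 holds -> x = 1 * 2 = 2, s = 1 + 2 = 3.
Iteration 2: 2 < 13 holds -> x = 2 * 2 = 4, s = 3 + 4 = 7.
Iteration 3: 4 < 13 holds -> x = 4 * 2 = 8, s = 7 + 8 = 15.
Iteration 4: 8 < 13 holds -> x = 8 * 2 = 16, s = 15 + 16 = 31.
Iteration 5: 16 < 13 fails; recursion stops.
SUM(s) = 1 + 3 + 7 + 15 + 31 = 57.

57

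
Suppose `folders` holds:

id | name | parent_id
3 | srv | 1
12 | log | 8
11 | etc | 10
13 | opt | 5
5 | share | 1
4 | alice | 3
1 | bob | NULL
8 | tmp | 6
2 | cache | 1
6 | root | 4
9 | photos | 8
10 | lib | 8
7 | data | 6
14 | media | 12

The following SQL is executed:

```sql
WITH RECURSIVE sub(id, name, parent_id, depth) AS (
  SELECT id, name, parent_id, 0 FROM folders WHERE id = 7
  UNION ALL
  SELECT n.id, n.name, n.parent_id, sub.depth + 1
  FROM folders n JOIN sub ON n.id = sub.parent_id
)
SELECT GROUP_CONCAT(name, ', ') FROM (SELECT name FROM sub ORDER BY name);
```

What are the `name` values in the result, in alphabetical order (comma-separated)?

Base: id=7 (data), parent_id=6, depth 0.
Iteration 1: join on id=6 -> root (id 6, parent_id=4, depth 1).
Iteration 2: join on id=4 -> alice (id 4, parent_id=3, depth 2).
Iteration 3: join on id=3 -> srv (id 3, parent_id=1, depth 3).
Iteration 4: join on id=1 -> bob (id 1, parent_id=NULL, depth 4).
Iteration 5: parent_id is NULL; no match; recursion stops.

alice, bob, data, root, srv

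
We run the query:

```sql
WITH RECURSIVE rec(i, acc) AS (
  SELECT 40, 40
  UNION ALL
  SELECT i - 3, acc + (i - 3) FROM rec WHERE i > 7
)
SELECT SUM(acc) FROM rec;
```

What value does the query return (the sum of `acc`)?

2262

Base: i=40, acc=40.
Iteration 1: 40 > 7 holds -> i = 40 - 3 = 37, acc = 40 + 37 = 77.
Iteration 2: 37 > 7 holds -> i = 37 - 3 = 34, acc = 77 + 34 = 111.
Iteration 3: 34 > 7 holds -> i = 34 - 3 = 31, acc = 111 + 31 = 142.
Iteration 4: 31 > 7 holds -> i = 31 - 3 = 28, acc = 142 + 28 = 170.
Iteration 5: 28 > 7 holds -> i = 28 - 3 = 25, acc = 170 + 25 = 195.
Iteration 6: 25 > 7 holds -> i = 25 - 3 = 22, acc = 195 + 22 = 217.
Iteration 7: 22 > 7 holds -> i = 22 - 3 = 19, acc = 217 + 19 = 236.
Iteration 8: 19 > 7 holds -> i = 19 - 3 = 16, acc = 236 + 16 = 252.
Iteration 9: 16 > 7 holds -> i = 16 - 3 = 13, acc = 252 + 13 = 265.
Iteration 10: 13 > 7 holds -> i = 13 - 3 = 10, acc = 265 + 10 = 275.
Iteration 11: 10 > 7 holds -> i = 10 - 3 = 7, acc = 275 + 7 = 282.
Iteration 12: 7 > 7 fails; recursion stops.
SUM(acc) = 40 + 77 + 111 + 142 + 170 + 195 + 217 + 236 + 252 + 265 + 275 + 282 = 2262.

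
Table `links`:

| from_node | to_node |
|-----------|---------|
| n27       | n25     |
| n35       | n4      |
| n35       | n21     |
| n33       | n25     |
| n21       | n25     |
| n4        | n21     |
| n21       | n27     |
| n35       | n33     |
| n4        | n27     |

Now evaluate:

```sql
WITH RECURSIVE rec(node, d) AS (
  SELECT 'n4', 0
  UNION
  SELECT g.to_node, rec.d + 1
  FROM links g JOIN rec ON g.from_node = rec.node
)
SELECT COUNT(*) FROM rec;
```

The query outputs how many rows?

6

Base: (n4, d=0).
Iteration 1: edges from {n4} -> (n21, d=1), (n27, d=1).
Iteration 2: edges from {n21,n27} -> (n25, d=2), (n27, d=2). [UNION drops 1 duplicate row(s)]
Iteration 3: edges from {n25,n27} -> (n25, d=3).
Iteration 4: no outgoing edges from {n25}; recursion stops.
Total rows emitted: 6.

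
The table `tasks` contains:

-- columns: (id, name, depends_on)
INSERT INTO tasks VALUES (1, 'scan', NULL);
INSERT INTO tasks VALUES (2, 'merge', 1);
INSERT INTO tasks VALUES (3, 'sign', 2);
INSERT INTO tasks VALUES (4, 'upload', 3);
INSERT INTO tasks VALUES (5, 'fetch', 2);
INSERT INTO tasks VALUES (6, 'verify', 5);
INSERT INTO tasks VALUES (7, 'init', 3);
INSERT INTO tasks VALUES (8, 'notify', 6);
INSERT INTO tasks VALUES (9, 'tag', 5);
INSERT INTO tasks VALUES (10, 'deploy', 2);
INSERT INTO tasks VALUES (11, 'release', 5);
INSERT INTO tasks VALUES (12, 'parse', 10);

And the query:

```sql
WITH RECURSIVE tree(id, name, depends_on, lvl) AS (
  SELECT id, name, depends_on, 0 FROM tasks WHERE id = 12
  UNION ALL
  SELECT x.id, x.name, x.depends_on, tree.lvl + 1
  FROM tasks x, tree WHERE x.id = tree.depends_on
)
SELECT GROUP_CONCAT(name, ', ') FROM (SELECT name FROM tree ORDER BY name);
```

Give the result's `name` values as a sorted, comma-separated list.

deploy, merge, parse, scan

Base: id=12 (parse), depends_on=10, lvl 0.
Iteration 1: join on id=10 -> deploy (id 10, depends_on=2, lvl 1).
Iteration 2: join on id=2 -> merge (id 2, depends_on=1, lvl 2).
Iteration 3: join on id=1 -> scan (id 1, depends_on=NULL, lvl 3).
Iteration 4: depends_on is NULL; no match; recursion stops.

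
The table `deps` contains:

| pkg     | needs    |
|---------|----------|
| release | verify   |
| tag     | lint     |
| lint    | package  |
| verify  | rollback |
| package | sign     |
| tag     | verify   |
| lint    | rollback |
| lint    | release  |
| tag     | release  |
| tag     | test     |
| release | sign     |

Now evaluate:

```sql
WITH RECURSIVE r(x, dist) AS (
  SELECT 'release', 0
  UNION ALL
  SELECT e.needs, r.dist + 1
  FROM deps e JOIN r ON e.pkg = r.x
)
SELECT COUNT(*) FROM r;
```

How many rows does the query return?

Base: (release, dist=0).
Iteration 1: edges from {release} -> (sign, dist=1), (verify, dist=1).
Iteration 2: edges from {sign,verify} -> (rollback, dist=2).
Iteration 3: no outgoing edges from {rollback}; recursion stops.
Total rows emitted: 4.

4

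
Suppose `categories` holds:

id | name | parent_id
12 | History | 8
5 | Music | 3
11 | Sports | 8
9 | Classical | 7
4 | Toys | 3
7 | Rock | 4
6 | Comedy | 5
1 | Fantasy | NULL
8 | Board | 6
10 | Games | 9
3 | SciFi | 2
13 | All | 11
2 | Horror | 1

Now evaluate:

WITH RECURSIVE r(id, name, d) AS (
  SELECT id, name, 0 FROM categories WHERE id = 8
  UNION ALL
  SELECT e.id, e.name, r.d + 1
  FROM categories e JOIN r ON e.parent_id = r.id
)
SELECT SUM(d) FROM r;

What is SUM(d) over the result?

Base: id=8 (Board) at d 0.
Iteration 1: rows with parent_id in {8} -> Sports (id 11, d 1), History (id 12, d 1).
Iteration 2: rows with parent_id in {11,12} -> All (id 13, d 2).
Iteration 3: no rows with parent_id in {13}; recursion stops.
SUM(d) = 0 + 1 + 1 + 2 = 4.

4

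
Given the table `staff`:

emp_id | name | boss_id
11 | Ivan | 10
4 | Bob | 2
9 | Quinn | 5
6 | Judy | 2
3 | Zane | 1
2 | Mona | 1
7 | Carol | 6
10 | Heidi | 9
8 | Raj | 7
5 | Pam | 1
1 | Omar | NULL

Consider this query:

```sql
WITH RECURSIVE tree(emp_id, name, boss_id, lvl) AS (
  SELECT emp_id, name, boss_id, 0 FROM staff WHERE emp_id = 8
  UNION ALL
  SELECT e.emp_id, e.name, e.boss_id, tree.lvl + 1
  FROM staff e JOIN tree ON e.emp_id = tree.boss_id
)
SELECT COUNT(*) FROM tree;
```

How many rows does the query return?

5

Base: emp_id=8 (Raj), boss_id=7, lvl 0.
Iteration 1: join on emp_id=7 -> Carol (id 7, boss_id=6, lvl 1).
Iteration 2: join on emp_id=6 -> Judy (id 6, boss_id=2, lvl 2).
Iteration 3: join on emp_id=2 -> Mona (id 2, boss_id=1, lvl 3).
Iteration 4: join on emp_id=1 -> Omar (id 1, boss_id=NULL, lvl 4).
Iteration 5: boss_id is NULL; no match; recursion stops.
Total rows emitted: 5.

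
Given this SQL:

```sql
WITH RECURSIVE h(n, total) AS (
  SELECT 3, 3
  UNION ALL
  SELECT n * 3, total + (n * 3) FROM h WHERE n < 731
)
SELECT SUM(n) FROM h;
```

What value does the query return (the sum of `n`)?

3279

Base: n=3, total=3.
Iteration 1: 3 < 731 holds -> n = 3 * 3 = 9, total = 3 + 9 = 12.
Iteration 2: 9 < 731 holds -> n = 9 * 3 = 27, total = 12 + 27 = 39.
Iteration 3: 27 < 731 holds -> n = 27 * 3 = 81, total = 39 + 81 = 120.
Iteration 4: 81 < 731 holds -> n = 81 * 3 = 243, total = 120 + 243 = 363.
Iteration 5: 243 < 731 holds -> n = 243 * 3 = 729, total = 363 + 729 = 1092.
Iteration 6: 729 < 731 holds -> n = 729 * 3 = 2187, total = 1092 + 2187 = 3279.
Iteration 7: 2187 < 731 fails; recursion stops.
SUM(n) = 3 + 9 + 27 + 81 + 243 + 729 + 2187 = 3279.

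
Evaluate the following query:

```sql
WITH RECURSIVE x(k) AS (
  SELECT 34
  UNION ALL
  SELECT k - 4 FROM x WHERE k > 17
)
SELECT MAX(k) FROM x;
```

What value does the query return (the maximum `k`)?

34

Base: k=34.
Iteration 1: 34 > 17 holds -> k = 34 - 4 = 30.
Iteration 2: 30 > 17 holds -> k = 30 - 4 = 26.
Iteration 3: 26 > 17 holds -> k = 26 - 4 = 22.
Iteration 4: 22 > 17 holds -> k = 22 - 4 = 18.
Iteration 5: 18 > 17 holds -> k = 18 - 4 = 14.
Iteration 6: 14 > 17 fails; recursion stops.
k values: 34, 30, 26, 22, 18, 14; the maximum is 34.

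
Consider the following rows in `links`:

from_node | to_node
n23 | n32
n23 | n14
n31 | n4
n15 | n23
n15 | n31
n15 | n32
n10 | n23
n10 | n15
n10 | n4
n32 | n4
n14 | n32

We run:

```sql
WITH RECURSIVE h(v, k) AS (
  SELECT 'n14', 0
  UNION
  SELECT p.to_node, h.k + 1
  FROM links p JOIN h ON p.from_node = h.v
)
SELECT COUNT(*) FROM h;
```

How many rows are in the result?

Base: (n14, k=0).
Iteration 1: edges from {n14} -> (n32, k=1).
Iteration 2: edges from {n32} -> (n4, k=2).
Iteration 3: no outgoing edges from {n4}; recursion stops.
Total rows emitted: 3.

3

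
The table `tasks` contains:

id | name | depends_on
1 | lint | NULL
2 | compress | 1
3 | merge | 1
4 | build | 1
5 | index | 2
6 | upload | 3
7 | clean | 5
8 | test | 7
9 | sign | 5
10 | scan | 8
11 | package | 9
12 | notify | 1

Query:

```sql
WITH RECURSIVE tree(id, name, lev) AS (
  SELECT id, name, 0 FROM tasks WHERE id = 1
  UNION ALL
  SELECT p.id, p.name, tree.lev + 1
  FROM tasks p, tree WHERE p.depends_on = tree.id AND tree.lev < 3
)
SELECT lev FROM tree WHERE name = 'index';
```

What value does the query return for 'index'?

2

Base: id=1 (lint) at lev 0.
Iteration 1: rows with depends_on in {1} -> compress (id 2, lev 1), merge (id 3, lev 1), build (id 4, lev 1), notify (id 12, lev 1).
Iteration 2: rows with depends_on in {2,3,4,12} -> index (id 5, lev 2), upload (id 6, lev 2).
Iteration 3: rows with depends_on in {5,6} -> clean (id 7, lev 3), sign (id 9, lev 3).
Iteration 4: lev < 3 fails for all current rows; recursion stops.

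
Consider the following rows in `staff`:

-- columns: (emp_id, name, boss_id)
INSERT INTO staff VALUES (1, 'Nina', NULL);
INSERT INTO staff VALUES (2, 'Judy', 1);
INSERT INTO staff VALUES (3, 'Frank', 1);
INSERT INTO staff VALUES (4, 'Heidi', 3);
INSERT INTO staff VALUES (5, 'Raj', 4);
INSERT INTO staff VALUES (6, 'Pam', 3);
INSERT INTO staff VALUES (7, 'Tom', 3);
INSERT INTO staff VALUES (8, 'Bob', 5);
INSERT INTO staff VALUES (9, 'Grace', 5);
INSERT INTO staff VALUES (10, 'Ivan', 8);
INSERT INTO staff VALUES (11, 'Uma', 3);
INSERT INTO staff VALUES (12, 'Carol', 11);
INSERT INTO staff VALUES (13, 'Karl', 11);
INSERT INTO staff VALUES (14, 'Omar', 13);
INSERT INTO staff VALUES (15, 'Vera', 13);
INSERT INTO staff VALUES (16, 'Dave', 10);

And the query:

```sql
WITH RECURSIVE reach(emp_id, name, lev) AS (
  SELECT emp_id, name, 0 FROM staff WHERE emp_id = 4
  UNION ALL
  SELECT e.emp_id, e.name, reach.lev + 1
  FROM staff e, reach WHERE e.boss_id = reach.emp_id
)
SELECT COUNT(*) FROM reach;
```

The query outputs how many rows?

6

Base: emp_id=4 (Heidi) at lev 0.
Iteration 1: rows with boss_id in {4} -> Raj (id 5, lev 1).
Iteration 2: rows with boss_id in {5} -> Bob (id 8, lev 2), Grace (id 9, lev 2).
Iteration 3: rows with boss_id in {8,9} -> Ivan (id 10, lev 3).
Iteration 4: rows with boss_id in {10} -> Dave (id 16, lev 4).
Iteration 5: no rows with boss_id in {16}; recursion stops.
Total rows emitted: 6.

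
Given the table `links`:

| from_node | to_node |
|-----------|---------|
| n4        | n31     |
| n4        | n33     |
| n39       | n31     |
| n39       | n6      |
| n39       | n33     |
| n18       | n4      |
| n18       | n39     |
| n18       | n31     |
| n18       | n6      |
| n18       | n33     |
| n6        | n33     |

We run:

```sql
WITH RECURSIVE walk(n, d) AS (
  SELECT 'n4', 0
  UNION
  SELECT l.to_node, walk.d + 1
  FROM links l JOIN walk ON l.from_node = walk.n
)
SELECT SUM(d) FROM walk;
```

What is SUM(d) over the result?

2

Base: (n4, d=0).
Iteration 1: edges from {n4} -> (n31, d=1), (n33, d=1).
Iteration 2: no outgoing edges from {n31,n33}; recursion stops.
SUM(d) = 0 + 1 + 1 = 2.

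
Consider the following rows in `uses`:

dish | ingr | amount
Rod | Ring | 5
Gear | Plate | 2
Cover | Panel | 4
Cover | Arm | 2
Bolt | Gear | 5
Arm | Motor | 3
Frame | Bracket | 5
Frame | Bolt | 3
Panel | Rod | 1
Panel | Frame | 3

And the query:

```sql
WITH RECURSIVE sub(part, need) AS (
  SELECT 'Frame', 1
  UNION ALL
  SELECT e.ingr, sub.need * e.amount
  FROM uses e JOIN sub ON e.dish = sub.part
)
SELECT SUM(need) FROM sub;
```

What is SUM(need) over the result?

54

Base: (Frame, need=1).
Iteration 1: components of {Frame} -> Bolt = 1*3 = 3, Bracket = 1*5 = 5.
Iteration 2: components of {Bolt,Bracket} -> Gear = 3*5 = 15.
Iteration 3: components of {Gear} -> Plate = 15*2 = 30.
Iteration 4: no further components; recursion stops.
SUM(need) = 1 + 3 + 5 + 15 + 30 = 54.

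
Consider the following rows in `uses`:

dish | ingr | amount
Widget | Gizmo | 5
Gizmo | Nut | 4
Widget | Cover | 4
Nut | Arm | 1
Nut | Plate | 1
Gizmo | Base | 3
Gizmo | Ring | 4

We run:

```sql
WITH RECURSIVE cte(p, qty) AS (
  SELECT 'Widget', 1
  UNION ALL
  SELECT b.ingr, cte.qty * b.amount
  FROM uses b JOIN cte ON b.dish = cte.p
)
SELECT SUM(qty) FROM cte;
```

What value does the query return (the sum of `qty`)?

Base: (Widget, qty=1).
Iteration 1: components of {Widget} -> Cover = 1*4 = 4, Gizmo = 1*5 = 5.
Iteration 2: components of {Cover,Gizmo} -> Base = 5*3 = 15, Nut = 5*4 = 20, Ring = 5*4 = 20.
Iteration 3: components of {Base,Nut,Ring} -> Arm = 20*1 = 20, Plate = 20*1 = 20.
Iteration 4: no further components; recursion stops.
SUM(qty) = 1 + 5 + 4 + 20 + 15 + 20 + 20 + 20 = 105.

105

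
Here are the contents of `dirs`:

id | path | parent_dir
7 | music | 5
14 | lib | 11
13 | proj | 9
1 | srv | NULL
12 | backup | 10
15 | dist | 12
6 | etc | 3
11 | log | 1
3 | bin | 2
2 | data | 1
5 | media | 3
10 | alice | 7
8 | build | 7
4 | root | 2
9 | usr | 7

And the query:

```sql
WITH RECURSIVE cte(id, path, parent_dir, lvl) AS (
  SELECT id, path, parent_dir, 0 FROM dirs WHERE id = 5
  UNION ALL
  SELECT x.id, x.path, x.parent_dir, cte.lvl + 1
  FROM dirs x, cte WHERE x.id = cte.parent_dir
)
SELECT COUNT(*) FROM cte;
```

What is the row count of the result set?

Base: id=5 (media), parent_dir=3, lvl 0.
Iteration 1: join on id=3 -> bin (id 3, parent_dir=2, lvl 1).
Iteration 2: join on id=2 -> data (id 2, parent_dir=1, lvl 2).
Iteration 3: join on id=1 -> srv (id 1, parent_dir=NULL, lvl 3).
Iteration 4: parent_dir is NULL; no match; recursion stops.
Total rows emitted: 4.

4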